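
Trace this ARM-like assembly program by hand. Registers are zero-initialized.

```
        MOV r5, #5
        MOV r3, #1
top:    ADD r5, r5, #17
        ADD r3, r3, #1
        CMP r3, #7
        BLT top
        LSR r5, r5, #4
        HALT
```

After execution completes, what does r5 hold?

r5=5
r3=1
r5=5+17=22
r3=1+1=2
CMP r3, #7  (cmp 2,7)
BLT top: taken
r5=22+17=39
r3=2+1=3
CMP r3, #7  (cmp 3,7)
BLT top: taken
r5=39+17=56
r3=3+1=4
CMP r3, #7  (cmp 4,7)
BLT top: taken
r5=56+17=73
r3=4+1=5
CMP r3, #7  (cmp 5,7)
BLT top: taken
r5=73+17=90
r3=5+1=6
CMP r3, #7  (cmp 6,7)
BLT top: taken
r5=90+17=107
r3=6+1=7
CMP r3, #7  (cmp 7,7)
BLT top: not taken
r5=107>>4=6
halt.

6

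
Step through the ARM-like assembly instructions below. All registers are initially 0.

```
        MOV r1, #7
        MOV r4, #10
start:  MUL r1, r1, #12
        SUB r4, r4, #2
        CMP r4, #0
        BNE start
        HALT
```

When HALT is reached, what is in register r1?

1741824

r1=7
r4=10
r1=7*12=84
r4=10-2=8
CMP r4, #0  (cmp 8,0)
BNE start: taken
r1=84*12=1008
r4=8-2=6
CMP r4, #0  (cmp 6,0)
BNE start: taken
r1=1008*12=12096
r4=6-2=4
CMP r4, #0  (cmp 4,0)
BNE start: taken
r1=12096*12=145152
r4=4-2=2
CMP r4, #0  (cmp 2,0)
BNE start: taken
r1=145152*12=1741824
r4=2-2=0
CMP r4, #0  (cmp 0,0)
BNE start: not taken
halt.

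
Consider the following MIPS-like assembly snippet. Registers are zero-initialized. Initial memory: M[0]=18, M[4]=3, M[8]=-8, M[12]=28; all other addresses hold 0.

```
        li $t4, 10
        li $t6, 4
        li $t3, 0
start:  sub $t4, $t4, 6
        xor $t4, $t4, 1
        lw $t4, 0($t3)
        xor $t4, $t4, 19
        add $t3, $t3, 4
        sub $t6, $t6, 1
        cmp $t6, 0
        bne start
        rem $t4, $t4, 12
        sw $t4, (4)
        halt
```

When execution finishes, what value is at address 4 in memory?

li $t4, 10 → $t4=10
li $t6, 4 → $t6=4
li $t3, 0 → $t3=0
sub $t4, $t4, 6 → $t4=10-6=4
xor $t4, $t4, 1 → $t4=4^1=5
lw $t4, 0($t3) → $t4=M[0]=18
xor $t4, $t4, 19 → $t4=18^19=1
add $t3, $t3, 4 → $t3=0+4=4
sub $t6, $t6, 1 → $t6=4-1=3
cmp $t6, 0  (cmp 3,0)
bne start: taken
sub $t4, $t4, 6 → $t4=1-6=-5
xor $t4, $t4, 1 → $t4=(-5)^1=-6
lw $t4, 0($t3) → $t4=M[4]=3
xor $t4, $t4, 19 → $t4=3^19=16
add $t3, $t3, 4 → $t3=4+4=8
sub $t6, $t6, 1 → $t6=3-1=2
cmp $t6, 0  (cmp 2,0)
bne start: taken
sub $t4, $t4, 6 → $t4=16-6=10
xor $t4, $t4, 1 → $t4=10^1=11
lw $t4, 0($t3) → $t4=M[8]=-8
xor $t4, $t4, 19 → $t4=(-8)^19=-21
add $t3, $t3, 4 → $t3=8+4=12
sub $t6, $t6, 1 → $t6=2-1=1
cmp $t6, 0  (cmp 1,0)
bne start: taken
sub $t4, $t4, 6 → $t4=(-21)-6=-27
xor $t4, $t4, 1 → $t4=(-27)^1=-28
lw $t4, 0($t3) → $t4=M[12]=28
xor $t4, $t4, 19 → $t4=28^19=15
add $t3, $t3, 4 → $t3=12+4=16
sub $t6, $t6, 1 → $t6=1-1=0
cmp $t6, 0  (cmp 0,0)
bne start: not taken
rem $t4, $t4, 12 → $t4=15%12=3
sw $t4, (4) → M[4]=3
halt.

3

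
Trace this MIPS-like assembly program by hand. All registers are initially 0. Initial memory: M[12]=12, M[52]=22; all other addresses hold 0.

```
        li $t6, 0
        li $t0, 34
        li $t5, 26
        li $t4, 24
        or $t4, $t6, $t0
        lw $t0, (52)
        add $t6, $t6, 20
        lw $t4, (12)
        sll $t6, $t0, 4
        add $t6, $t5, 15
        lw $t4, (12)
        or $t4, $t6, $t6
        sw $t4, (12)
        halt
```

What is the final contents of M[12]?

41

li $t6, 0 → $t6=0
li $t0, 34 → $t0=34
li $t5, 26 → $t5=26
li $t4, 24 → $t4=24
or $t4, $t6, $t0 → $t4=0|34=34
lw $t0, (52) → $t0=M[52]=22
add $t6, $t6, 20 → $t6=0+20=20
lw $t4, (12) → $t4=M[12]=12
sll $t6, $t0, 4 → $t6=22<<4=352
add $t6, $t5, 15 → $t6=26+15=41
lw $t4, (12) → $t4=M[12]=12
or $t4, $t6, $t6 → $t4=41|41=41
sw $t4, (12) → M[12]=41
halt.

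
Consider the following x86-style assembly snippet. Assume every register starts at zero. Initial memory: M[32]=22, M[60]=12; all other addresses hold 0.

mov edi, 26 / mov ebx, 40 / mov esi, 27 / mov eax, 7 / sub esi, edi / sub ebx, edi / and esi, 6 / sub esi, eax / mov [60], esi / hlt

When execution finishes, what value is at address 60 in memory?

mov edi, 26 → edi=26
mov ebx, 40 → ebx=40
mov esi, 27 → esi=27
mov eax, 7 → eax=7
sub esi, edi → esi=27-26=1
sub ebx, edi → ebx=40-26=14
and esi, 6 → esi=1&6=0
sub esi, eax → esi=0-7=-7
mov [60], esi → M[60]=-7
halt.

-7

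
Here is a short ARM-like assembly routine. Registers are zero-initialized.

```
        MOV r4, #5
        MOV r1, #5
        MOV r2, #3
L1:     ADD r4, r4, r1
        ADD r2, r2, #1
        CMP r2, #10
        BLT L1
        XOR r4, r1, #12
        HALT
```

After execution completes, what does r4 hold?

after MOV r4, #5: r4=5
after MOV r1, #5: r1=5
after MOV r2, #3: r2=3
after ADD r4, r4, r1: r4=5+5=10
after ADD r2, r2, #1: r2=3+1=4
CMP r2, #10  (cmp 4,10)
BLT L1: taken
after ADD r4, r4, r1: r4=10+5=15
after ADD r2, r2, #1: r2=4+1=5
CMP r2, #10  (cmp 5,10)
BLT L1: taken
after ADD r4, r4, r1: r4=15+5=20
after ADD r2, r2, #1: r2=5+1=6
CMP r2, #10  (cmp 6,10)
BLT L1: taken
after ADD r4, r4, r1: r4=20+5=25
after ADD r2, r2, #1: r2=6+1=7
CMP r2, #10  (cmp 7,10)
BLT L1: taken
after ADD r4, r4, r1: r4=25+5=30
after ADD r2, r2, #1: r2=7+1=8
CMP r2, #10  (cmp 8,10)
BLT L1: taken
after ADD r4, r4, r1: r4=30+5=35
after ADD r2, r2, #1: r2=8+1=9
CMP r2, #10  (cmp 9,10)
BLT L1: taken
after ADD r4, r4, r1: r4=35+5=40
after ADD r2, r2, #1: r2=9+1=10
CMP r2, #10  (cmp 10,10)
BLT L1: not taken
after XOR r4, r1, #12: r4=5^12=9
halt.

9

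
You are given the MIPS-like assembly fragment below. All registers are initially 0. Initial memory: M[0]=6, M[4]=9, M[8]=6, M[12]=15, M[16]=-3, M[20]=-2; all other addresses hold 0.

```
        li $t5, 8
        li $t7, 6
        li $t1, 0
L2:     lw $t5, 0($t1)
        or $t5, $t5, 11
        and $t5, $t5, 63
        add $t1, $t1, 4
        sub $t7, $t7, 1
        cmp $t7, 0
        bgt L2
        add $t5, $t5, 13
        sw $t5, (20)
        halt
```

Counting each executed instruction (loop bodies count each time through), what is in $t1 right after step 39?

20

after li $t5, 8: $t5=8
after li $t7, 6: $t7=6
after li $t1, 0: $t1=0
after lw $t5, 0($t1): $t5=M[0]=6
after or $t5, $t5, 11: $t5=6|11=15
after and $t5, $t5, 63: $t5=15&63=15
after add $t1, $t1, 4: $t1=0+4=4
after sub $t7, $t7, 1: $t7=6-1=5
cmp $t7, 0  (cmp 5,0)
bgt L2: taken
after lw $t5, 0($t1): $t5=M[4]=9
after or $t5, $t5, 11: $t5=9|11=11
after and $t5, $t5, 63: $t5=11&63=11
after add $t1, $t1, 4: $t1=4+4=8
after sub $t7, $t7, 1: $t7=5-1=4
cmp $t7, 0  (cmp 4,0)
bgt L2: taken
after lw $t5, 0($t1): $t5=M[8]=6
after or $t5, $t5, 11: $t5=6|11=15
after and $t5, $t5, 63: $t5=15&63=15
after add $t1, $t1, 4: $t1=8+4=12
after sub $t7, $t7, 1: $t7=4-1=3
cmp $t7, 0  (cmp 3,0)
bgt L2: taken
after lw $t5, 0($t1): $t5=M[12]=15
after or $t5, $t5, 11: $t5=15|11=15
after and $t5, $t5, 63: $t5=15&63=15
after add $t1, $t1, 4: $t1=12+4=16
after sub $t7, $t7, 1: $t7=3-1=2
cmp $t7, 0  (cmp 2,0)
bgt L2: taken
after lw $t5, 0($t1): $t5=M[16]=-3
after or $t5, $t5, 11: $t5=(-3)|11=-1
after and $t5, $t5, 63: $t5=(-1)&63=63
after add $t1, $t1, 4: $t1=16+4=20
after sub $t7, $t7, 1: $t7=2-1=1
cmp $t7, 0  (cmp 1,0)
bgt L2: taken
after lw $t5, 0($t1): $t5=M[20]=-2
After step 39: $t1 = 20.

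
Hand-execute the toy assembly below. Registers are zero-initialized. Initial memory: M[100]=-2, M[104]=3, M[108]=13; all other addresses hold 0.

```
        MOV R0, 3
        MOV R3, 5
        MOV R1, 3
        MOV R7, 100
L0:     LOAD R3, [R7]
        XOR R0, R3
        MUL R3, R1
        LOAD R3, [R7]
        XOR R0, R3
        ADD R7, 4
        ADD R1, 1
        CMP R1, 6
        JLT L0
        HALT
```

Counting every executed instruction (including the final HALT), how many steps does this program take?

32

after MOV R0, 3: R0=3
after MOV R3, 5: R3=5
after MOV R1, 3: R1=3
after MOV R7, 100: R7=100
after LOAD R3, [R7]: R3=M[100]=-2
after XOR R0, R3: R0=3^(-2)=-3
after MUL R3, R1: R3=(-2)*3=-6
after LOAD R3, [R7]: R3=M[100]=-2
after XOR R0, R3: R0=(-3)^(-2)=3
after ADD R7, 4: R7=100+4=104
after ADD R1, 1: R1=3+1=4
CMP R1, 6  (cmp 4,6)
JLT L0: taken
after LOAD R3, [R7]: R3=M[104]=3
after XOR R0, R3: R0=3^3=0
after MUL R3, R1: R3=3*4=12
after LOAD R3, [R7]: R3=M[104]=3
after XOR R0, R3: R0=0^3=3
after ADD R7, 4: R7=104+4=108
after ADD R1, 1: R1=4+1=5
CMP R1, 6  (cmp 5,6)
JLT L0: taken
after LOAD R3, [R7]: R3=M[108]=13
after XOR R0, R3: R0=3^13=14
after MUL R3, R1: R3=13*5=65
after LOAD R3, [R7]: R3=M[108]=13
after XOR R0, R3: R0=14^13=3
after ADD R7, 4: R7=108+4=112
after ADD R1, 1: R1=5+1=6
CMP R1, 6  (cmp 6,6)
JLT L0: not taken
halt.
Total executed instructions: 32.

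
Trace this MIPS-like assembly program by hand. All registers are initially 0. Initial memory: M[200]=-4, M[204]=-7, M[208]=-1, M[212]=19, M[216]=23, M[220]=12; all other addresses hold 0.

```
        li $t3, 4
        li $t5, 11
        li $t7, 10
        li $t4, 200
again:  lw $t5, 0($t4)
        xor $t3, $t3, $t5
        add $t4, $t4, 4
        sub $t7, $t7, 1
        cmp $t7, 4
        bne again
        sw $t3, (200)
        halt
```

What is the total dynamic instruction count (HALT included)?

li $t3, 4 → $t3=4
li $t5, 11 → $t5=11
li $t7, 10 → $t7=10
li $t4, 200 → $t4=200
lw $t5, 0($t4) → $t5=M[200]=-4
xor $t3, $t3, $t5 → $t3=4^(-4)=-8
add $t4, $t4, 4 → $t4=200+4=204
sub $t7, $t7, 1 → $t7=10-1=9
cmp $t7, 4  (cmp 9,4)
bne again: taken
lw $t5, 0($t4) → $t5=M[204]=-7
xor $t3, $t3, $t5 → $t3=(-8)^(-7)=1
add $t4, $t4, 4 → $t4=204+4=208
sub $t7, $t7, 1 → $t7=9-1=8
cmp $t7, 4  (cmp 8,4)
bne again: taken
lw $t5, 0($t4) → $t5=M[208]=-1
xor $t3, $t3, $t5 → $t3=1^(-1)=-2
add $t4, $t4, 4 → $t4=208+4=212
sub $t7, $t7, 1 → $t7=8-1=7
cmp $t7, 4  (cmp 7,4)
bne again: taken
lw $t5, 0($t4) → $t5=M[212]=19
xor $t3, $t3, $t5 → $t3=(-2)^19=-19
add $t4, $t4, 4 → $t4=212+4=216
sub $t7, $t7, 1 → $t7=7-1=6
cmp $t7, 4  (cmp 6,4)
bne again: taken
lw $t5, 0($t4) → $t5=M[216]=23
xor $t3, $t3, $t5 → $t3=(-19)^23=-6
add $t4, $t4, 4 → $t4=216+4=220
sub $t7, $t7, 1 → $t7=6-1=5
cmp $t7, 4  (cmp 5,4)
bne again: taken
lw $t5, 0($t4) → $t5=M[220]=12
xor $t3, $t3, $t5 → $t3=(-6)^12=-10
add $t4, $t4, 4 → $t4=220+4=224
sub $t7, $t7, 1 → $t7=5-1=4
cmp $t7, 4  (cmp 4,4)
bne again: not taken
sw $t3, (200) → M[200]=-10
halt.
Total executed instructions: 42.

42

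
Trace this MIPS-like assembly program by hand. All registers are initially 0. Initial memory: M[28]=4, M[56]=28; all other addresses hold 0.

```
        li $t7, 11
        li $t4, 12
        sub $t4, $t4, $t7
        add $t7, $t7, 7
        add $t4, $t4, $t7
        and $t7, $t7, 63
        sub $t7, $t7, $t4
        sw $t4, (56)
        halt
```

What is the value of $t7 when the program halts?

-1

after li $t7, 11: $t7=11
after li $t4, 12: $t4=12
after sub $t4, $t4, $t7: $t4=12-11=1
after add $t7, $t7, 7: $t7=11+7=18
after add $t4, $t4, $t7: $t4=1+18=19
after and $t7, $t7, 63: $t7=18&63=18
after sub $t7, $t7, $t4: $t7=18-19=-1
sw $t4, (56) → M[56]=19
halt.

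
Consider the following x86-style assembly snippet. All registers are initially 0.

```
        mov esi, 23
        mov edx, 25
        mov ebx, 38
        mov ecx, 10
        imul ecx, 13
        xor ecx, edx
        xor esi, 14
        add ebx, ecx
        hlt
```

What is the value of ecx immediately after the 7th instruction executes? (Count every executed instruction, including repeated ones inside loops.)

155

after mov esi, 23: esi=23
after mov edx, 25: edx=25
after mov ebx, 38: ebx=38
after mov ecx, 10: ecx=10
after imul ecx, 13: ecx=10*13=130
after xor ecx, edx: ecx=130^25=155
after xor esi, 14: esi=23^14=25
After step 7: ecx = 155.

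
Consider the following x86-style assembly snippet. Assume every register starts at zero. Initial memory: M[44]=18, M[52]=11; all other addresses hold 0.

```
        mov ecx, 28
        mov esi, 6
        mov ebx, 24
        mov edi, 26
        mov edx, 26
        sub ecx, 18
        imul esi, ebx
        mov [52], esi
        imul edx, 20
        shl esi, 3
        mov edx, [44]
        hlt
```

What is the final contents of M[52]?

144

mov ecx, 28 → ecx=28
mov esi, 6 → esi=6
mov ebx, 24 → ebx=24
mov edi, 26 → edi=26
mov edx, 26 → edx=26
sub ecx, 18 → ecx=28-18=10
imul esi, ebx → esi=6*24=144
mov [52], esi → M[52]=144
imul edx, 20 → edx=26*20=520
shl esi, 3 → esi=144<<3=1152
mov edx, [44] → edx=M[44]=18
halt.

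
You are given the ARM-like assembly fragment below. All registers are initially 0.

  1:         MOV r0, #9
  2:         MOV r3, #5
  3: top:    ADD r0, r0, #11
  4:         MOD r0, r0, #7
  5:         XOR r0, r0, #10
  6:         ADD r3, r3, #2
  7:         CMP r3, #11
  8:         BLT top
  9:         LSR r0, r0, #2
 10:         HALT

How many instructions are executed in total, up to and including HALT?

after MOV r0, #9: r0=9
after MOV r3, #5: r3=5
after ADD r0, r0, #11: r0=9+11=20
after MOD r0, r0, #7: r0=20%7=6
after XOR r0, r0, #10: r0=6^10=12
after ADD r3, r3, #2: r3=5+2=7
CMP r3, #11  (cmp 7,11)
BLT top: taken
after ADD r0, r0, #11: r0=12+11=23
after MOD r0, r0, #7: r0=23%7=2
after XOR r0, r0, #10: r0=2^10=8
after ADD r3, r3, #2: r3=7+2=9
CMP r3, #11  (cmp 9,11)
BLT top: taken
after ADD r0, r0, #11: r0=8+11=19
after MOD r0, r0, #7: r0=19%7=5
after XOR r0, r0, #10: r0=5^10=15
after ADD r3, r3, #2: r3=9+2=11
CMP r3, #11  (cmp 11,11)
BLT top: not taken
after LSR r0, r0, #2: r0=15>>2=3
halt.
Total executed instructions: 22.

22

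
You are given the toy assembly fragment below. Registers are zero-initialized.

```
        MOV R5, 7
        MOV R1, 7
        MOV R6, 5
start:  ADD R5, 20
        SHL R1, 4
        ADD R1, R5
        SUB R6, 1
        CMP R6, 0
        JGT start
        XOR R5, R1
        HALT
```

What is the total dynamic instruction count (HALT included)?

MOV R5, 7 → R5=7
MOV R1, 7 → R1=7
MOV R6, 5 → R6=5
ADD R5, 20 → R5=7+20=27
SHL R1, 4 → R1=7<<4=112
ADD R1, R5 → R1=112+27=139
SUB R6, 1 → R6=5-1=4
CMP R6, 0  (cmp 4,0)
JGT start: taken
ADD R5, 20 → R5=27+20=47
SHL R1, 4 → R1=139<<4=2224
ADD R1, R5 → R1=2224+47=2271
SUB R6, 1 → R6=4-1=3
CMP R6, 0  (cmp 3,0)
JGT start: taken
ADD R5, 20 → R5=47+20=67
SHL R1, 4 → R1=2271<<4=36336
ADD R1, R5 → R1=36336+67=36403
SUB R6, 1 → R6=3-1=2
CMP R6, 0  (cmp 2,0)
JGT start: taken
ADD R5, 20 → R5=67+20=87
SHL R1, 4 → R1=36403<<4=582448
ADD R1, R5 → R1=582448+87=582535
SUB R6, 1 → R6=2-1=1
CMP R6, 0  (cmp 1,0)
JGT start: taken
ADD R5, 20 → R5=87+20=107
SHL R1, 4 → R1=582535<<4=9320560
ADD R1, R5 → R1=9320560+107=9320667
SUB R6, 1 → R6=1-1=0
CMP R6, 0  (cmp 0,0)
JGT start: not taken
XOR R5, R1 → R5=107^9320667=9320624
halt.
Total executed instructions: 35.

35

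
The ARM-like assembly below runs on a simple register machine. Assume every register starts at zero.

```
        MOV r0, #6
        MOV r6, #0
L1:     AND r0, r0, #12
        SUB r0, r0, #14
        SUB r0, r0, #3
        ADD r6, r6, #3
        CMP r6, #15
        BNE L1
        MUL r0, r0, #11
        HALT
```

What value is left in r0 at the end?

r0=6
r6=0
r0=6&12=4
r0=4-14=-10
r0=(-10)-3=-13
r6=0+3=3
CMP r6, #15  (cmp 3,15)
BNE L1: taken
r0=(-13)&12=0
r0=0-14=-14
r0=(-14)-3=-17
r6=3+3=6
CMP r6, #15  (cmp 6,15)
BNE L1: taken
r0=(-17)&12=12
r0=12-14=-2
r0=(-2)-3=-5
r6=6+3=9
CMP r6, #15  (cmp 9,15)
BNE L1: taken
r0=(-5)&12=8
r0=8-14=-6
r0=(-6)-3=-9
r6=9+3=12
CMP r6, #15  (cmp 12,15)
BNE L1: taken
r0=(-9)&12=4
r0=4-14=-10
r0=(-10)-3=-13
r6=12+3=15
CMP r6, #15  (cmp 15,15)
BNE L1: not taken
r0=(-13)*11=-143
halt.

-143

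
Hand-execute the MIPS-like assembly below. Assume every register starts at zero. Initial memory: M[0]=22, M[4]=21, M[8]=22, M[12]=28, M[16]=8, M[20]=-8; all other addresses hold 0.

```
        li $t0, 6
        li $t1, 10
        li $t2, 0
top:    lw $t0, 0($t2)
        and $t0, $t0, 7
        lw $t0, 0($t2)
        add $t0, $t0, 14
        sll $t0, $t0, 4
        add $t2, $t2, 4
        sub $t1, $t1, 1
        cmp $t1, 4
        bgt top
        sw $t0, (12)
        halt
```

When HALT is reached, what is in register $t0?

96

li $t0, 6 → $t0=6
li $t1, 10 → $t1=10
li $t2, 0 → $t2=0
lw $t0, 0($t2) → $t0=M[0]=22
and $t0, $t0, 7 → $t0=22&7=6
lw $t0, 0($t2) → $t0=M[0]=22
add $t0, $t0, 14 → $t0=22+14=36
sll $t0, $t0, 4 → $t0=36<<4=576
add $t2, $t2, 4 → $t2=0+4=4
sub $t1, $t1, 1 → $t1=10-1=9
cmp $t1, 4  (cmp 9,4)
bgt top: taken
lw $t0, 0($t2) → $t0=M[4]=21
and $t0, $t0, 7 → $t0=21&7=5
lw $t0, 0($t2) → $t0=M[4]=21
add $t0, $t0, 14 → $t0=21+14=35
sll $t0, $t0, 4 → $t0=35<<4=560
add $t2, $t2, 4 → $t2=4+4=8
sub $t1, $t1, 1 → $t1=9-1=8
cmp $t1, 4  (cmp 8,4)
bgt top: taken
lw $t0, 0($t2) → $t0=M[8]=22
and $t0, $t0, 7 → $t0=22&7=6
lw $t0, 0($t2) → $t0=M[8]=22
add $t0, $t0, 14 → $t0=22+14=36
sll $t0, $t0, 4 → $t0=36<<4=576
add $t2, $t2, 4 → $t2=8+4=12
sub $t1, $t1, 1 → $t1=8-1=7
cmp $t1, 4  (cmp 7,4)
bgt top: taken
lw $t0, 0($t2) → $t0=M[12]=28
and $t0, $t0, 7 → $t0=28&7=4
lw $t0, 0($t2) → $t0=M[12]=28
add $t0, $t0, 14 → $t0=28+14=42
sll $t0, $t0, 4 → $t0=42<<4=672
add $t2, $t2, 4 → $t2=12+4=16
sub $t1, $t1, 1 → $t1=7-1=6
cmp $t1, 4  (cmp 6,4)
bgt top: taken
lw $t0, 0($t2) → $t0=M[16]=8
and $t0, $t0, 7 → $t0=8&7=0
lw $t0, 0($t2) → $t0=M[16]=8
add $t0, $t0, 14 → $t0=8+14=22
sll $t0, $t0, 4 → $t0=22<<4=352
add $t2, $t2, 4 → $t2=16+4=20
sub $t1, $t1, 1 → $t1=6-1=5
cmp $t1, 4  (cmp 5,4)
bgt top: taken
lw $t0, 0($t2) → $t0=M[20]=-8
and $t0, $t0, 7 → $t0=(-8)&7=0
lw $t0, 0($t2) → $t0=M[20]=-8
add $t0, $t0, 14 → $t0=(-8)+14=6
sll $t0, $t0, 4 → $t0=6<<4=96
add $t2, $t2, 4 → $t2=20+4=24
sub $t1, $t1, 1 → $t1=5-1=4
cmp $t1, 4  (cmp 4,4)
bgt top: not taken
sw $t0, (12) → M[12]=96
halt.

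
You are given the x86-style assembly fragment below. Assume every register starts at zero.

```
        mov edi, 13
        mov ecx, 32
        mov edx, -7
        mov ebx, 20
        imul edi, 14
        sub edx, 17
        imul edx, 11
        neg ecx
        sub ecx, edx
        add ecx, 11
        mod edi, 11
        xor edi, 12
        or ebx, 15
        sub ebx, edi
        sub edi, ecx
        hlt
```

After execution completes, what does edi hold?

-233

after mov edi, 13: edi=13
after mov ecx, 32: ecx=32
after mov edx, -7: edx=-7
after mov ebx, 20: ebx=20
after imul edi, 14: edi=13*14=182
after sub edx, 17: edx=(-7)-17=-24
after imul edx, 11: edx=(-24)*11=-264
after neg ecx: ecx=-(32)=-32
after sub ecx, edx: ecx=(-32)-(-264)=232
after add ecx, 11: ecx=232+11=243
after mod edi, 11: edi=182%11=6
after xor edi, 12: edi=6^12=10
after or ebx, 15: ebx=20|15=31
after sub ebx, edi: ebx=31-10=21
after sub edi, ecx: edi=10-243=-233
halt.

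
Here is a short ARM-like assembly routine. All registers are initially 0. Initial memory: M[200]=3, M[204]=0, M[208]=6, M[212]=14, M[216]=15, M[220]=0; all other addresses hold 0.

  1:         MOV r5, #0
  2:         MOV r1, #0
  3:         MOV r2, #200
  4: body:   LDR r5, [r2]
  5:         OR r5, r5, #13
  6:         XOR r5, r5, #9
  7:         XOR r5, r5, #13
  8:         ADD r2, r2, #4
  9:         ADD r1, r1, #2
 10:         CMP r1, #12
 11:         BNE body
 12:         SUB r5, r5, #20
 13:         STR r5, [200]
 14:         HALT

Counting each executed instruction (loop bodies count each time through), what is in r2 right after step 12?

204

r5=0
r1=0
r2=200
r5=M[200]=3
r5=3|13=15
r5=15^9=6
r5=6^13=11
r2=200+4=204
r1=0+2=2
CMP r1, #12  (cmp 2,12)
BNE body: taken
r5=M[204]=0
After step 12: r2 = 204.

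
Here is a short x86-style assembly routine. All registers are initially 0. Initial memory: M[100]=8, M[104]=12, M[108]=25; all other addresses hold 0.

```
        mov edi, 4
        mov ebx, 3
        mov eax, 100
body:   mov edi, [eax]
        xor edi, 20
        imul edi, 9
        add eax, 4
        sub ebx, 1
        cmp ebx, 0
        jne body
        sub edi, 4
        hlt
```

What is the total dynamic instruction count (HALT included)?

edi=4
ebx=3
eax=100
edi=M[100]=8
edi=8^20=28
edi=28*9=252
eax=100+4=104
ebx=3-1=2
cmp ebx, 0  (cmp 2,0)
jne body: taken
edi=M[104]=12
edi=12^20=24
edi=24*9=216
eax=104+4=108
ebx=2-1=1
cmp ebx, 0  (cmp 1,0)
jne body: taken
edi=M[108]=25
edi=25^20=13
edi=13*9=117
eax=108+4=112
ebx=1-1=0
cmp ebx, 0  (cmp 0,0)
jne body: not taken
edi=117-4=113
halt.
Total executed instructions: 26.

26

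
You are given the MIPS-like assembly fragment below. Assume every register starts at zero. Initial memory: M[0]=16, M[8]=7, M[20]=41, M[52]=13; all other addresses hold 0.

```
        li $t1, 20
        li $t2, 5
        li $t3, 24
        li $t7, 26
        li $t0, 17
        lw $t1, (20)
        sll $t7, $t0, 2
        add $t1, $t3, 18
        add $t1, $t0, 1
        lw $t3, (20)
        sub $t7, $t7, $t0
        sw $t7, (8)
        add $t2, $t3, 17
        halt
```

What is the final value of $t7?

51

li $t1, 20 → $t1=20
li $t2, 5 → $t2=5
li $t3, 24 → $t3=24
li $t7, 26 → $t7=26
li $t0, 17 → $t0=17
lw $t1, (20) → $t1=M[20]=41
sll $t7, $t0, 2 → $t7=17<<2=68
add $t1, $t3, 18 → $t1=24+18=42
add $t1, $t0, 1 → $t1=17+1=18
lw $t3, (20) → $t3=M[20]=41
sub $t7, $t7, $t0 → $t7=68-17=51
sw $t7, (8) → M[8]=51
add $t2, $t3, 17 → $t2=41+17=58
halt.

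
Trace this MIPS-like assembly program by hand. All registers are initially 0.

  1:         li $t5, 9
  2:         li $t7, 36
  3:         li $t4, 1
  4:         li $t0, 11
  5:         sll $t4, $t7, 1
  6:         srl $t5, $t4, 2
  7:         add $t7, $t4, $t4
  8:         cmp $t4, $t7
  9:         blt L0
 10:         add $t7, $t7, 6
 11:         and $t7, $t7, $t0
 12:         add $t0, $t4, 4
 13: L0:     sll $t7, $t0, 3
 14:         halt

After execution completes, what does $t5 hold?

after li $t5, 9: $t5=9
after li $t7, 36: $t7=36
after li $t4, 1: $t4=1
after li $t0, 11: $t0=11
after sll $t4, $t7, 1: $t4=36<<1=72
after srl $t5, $t4, 2: $t5=72>>2=18
after add $t7, $t4, $t4: $t7=72+72=144
cmp $t4, $t7  (cmp 72,144)
blt L0: taken
after sll $t7, $t0, 3: $t7=11<<3=88
halt.

18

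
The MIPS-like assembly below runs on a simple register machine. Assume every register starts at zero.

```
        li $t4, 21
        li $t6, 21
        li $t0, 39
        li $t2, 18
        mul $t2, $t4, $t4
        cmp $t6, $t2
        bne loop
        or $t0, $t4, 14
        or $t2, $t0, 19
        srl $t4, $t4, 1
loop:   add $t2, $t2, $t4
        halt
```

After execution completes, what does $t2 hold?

462

$t4=21
$t6=21
$t0=39
$t2=18
$t2=21*21=441
cmp $t6, $t2  (cmp 21,441)
bne loop: taken
$t2=441+21=462
halt.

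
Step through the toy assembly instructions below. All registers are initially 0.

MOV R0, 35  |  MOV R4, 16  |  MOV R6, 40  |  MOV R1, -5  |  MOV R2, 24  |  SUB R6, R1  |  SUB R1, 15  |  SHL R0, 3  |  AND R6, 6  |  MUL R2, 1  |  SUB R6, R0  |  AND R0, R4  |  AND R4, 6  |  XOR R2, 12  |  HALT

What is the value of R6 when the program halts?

R0=35
R4=16
R6=40
R1=-5
R2=24
R6=40-(-5)=45
R1=(-5)-15=-20
R0=35<<3=280
R6=45&6=4
R2=24*1=24
R6=4-280=-276
R0=280&16=16
R4=16&6=0
R2=24^12=20
halt.

-276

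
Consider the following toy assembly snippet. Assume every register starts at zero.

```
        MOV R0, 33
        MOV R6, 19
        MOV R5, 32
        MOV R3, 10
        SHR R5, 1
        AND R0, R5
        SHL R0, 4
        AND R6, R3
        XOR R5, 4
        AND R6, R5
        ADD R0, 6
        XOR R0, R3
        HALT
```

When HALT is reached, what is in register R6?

0

R0=33
R6=19
R5=32
R3=10
R5=32>>1=16
R0=33&16=0
R0=0<<4=0
R6=19&10=2
R5=16^4=20
R6=2&20=0
R0=0+6=6
R0=6^10=12
halt.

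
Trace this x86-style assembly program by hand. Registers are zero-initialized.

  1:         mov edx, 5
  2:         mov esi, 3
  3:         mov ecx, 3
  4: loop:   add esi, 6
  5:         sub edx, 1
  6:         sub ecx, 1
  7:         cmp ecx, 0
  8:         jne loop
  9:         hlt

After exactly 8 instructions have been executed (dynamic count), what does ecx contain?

after mov edx, 5: edx=5
after mov esi, 3: esi=3
after mov ecx, 3: ecx=3
after add esi, 6: esi=3+6=9
after sub edx, 1: edx=5-1=4
after sub ecx, 1: ecx=3-1=2
cmp ecx, 0  (cmp 2,0)
jne loop: taken
After step 8: ecx = 2.

2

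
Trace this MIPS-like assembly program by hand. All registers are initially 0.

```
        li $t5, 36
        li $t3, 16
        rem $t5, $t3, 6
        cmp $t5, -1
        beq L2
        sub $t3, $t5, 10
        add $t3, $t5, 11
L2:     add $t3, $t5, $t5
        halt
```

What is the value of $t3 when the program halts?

li $t5, 36 → $t5=36
li $t3, 16 → $t3=16
rem $t5, $t3, 6 → $t5=16%6=4
cmp $t5, -1  (cmp 4,-1)
beq L2: not taken
sub $t3, $t5, 10 → $t3=4-10=-6
add $t3, $t5, 11 → $t3=4+11=15
add $t3, $t5, $t5 → $t3=4+4=8
halt.

8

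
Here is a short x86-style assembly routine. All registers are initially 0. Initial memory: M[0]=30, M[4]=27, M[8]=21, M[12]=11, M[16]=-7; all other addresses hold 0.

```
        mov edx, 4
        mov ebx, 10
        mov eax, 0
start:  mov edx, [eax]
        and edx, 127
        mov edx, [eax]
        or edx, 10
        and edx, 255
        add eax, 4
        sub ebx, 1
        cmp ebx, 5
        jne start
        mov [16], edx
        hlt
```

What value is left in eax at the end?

20

mov edx, 4 → edx=4
mov ebx, 10 → ebx=10
mov eax, 0 → eax=0
mov edx, [eax] → edx=M[0]=30
and edx, 127 → edx=30&127=30
mov edx, [eax] → edx=M[0]=30
or edx, 10 → edx=30|10=30
and edx, 255 → edx=30&255=30
add eax, 4 → eax=0+4=4
sub ebx, 1 → ebx=10-1=9
cmp ebx, 5  (cmp 9,5)
jne start: taken
mov edx, [eax] → edx=M[4]=27
and edx, 127 → edx=27&127=27
mov edx, [eax] → edx=M[4]=27
or edx, 10 → edx=27|10=27
and edx, 255 → edx=27&255=27
add eax, 4 → eax=4+4=8
sub ebx, 1 → ebx=9-1=8
cmp ebx, 5  (cmp 8,5)
jne start: taken
mov edx, [eax] → edx=M[8]=21
and edx, 127 → edx=21&127=21
mov edx, [eax] → edx=M[8]=21
or edx, 10 → edx=21|10=31
and edx, 255 → edx=31&255=31
add eax, 4 → eax=8+4=12
sub ebx, 1 → ebx=8-1=7
cmp ebx, 5  (cmp 7,5)
jne start: taken
mov edx, [eax] → edx=M[12]=11
and edx, 127 → edx=11&127=11
mov edx, [eax] → edx=M[12]=11
or edx, 10 → edx=11|10=11
and edx, 255 → edx=11&255=11
add eax, 4 → eax=12+4=16
sub ebx, 1 → ebx=7-1=6
cmp ebx, 5  (cmp 6,5)
jne start: taken
mov edx, [eax] → edx=M[16]=-7
and edx, 127 → edx=(-7)&127=121
mov edx, [eax] → edx=M[16]=-7
or edx, 10 → edx=(-7)|10=-5
and edx, 255 → edx=(-5)&255=251
add eax, 4 → eax=16+4=20
sub ebx, 1 → ebx=6-1=5
cmp ebx, 5  (cmp 5,5)
jne start: not taken
mov [16], edx → M[16]=251
halt.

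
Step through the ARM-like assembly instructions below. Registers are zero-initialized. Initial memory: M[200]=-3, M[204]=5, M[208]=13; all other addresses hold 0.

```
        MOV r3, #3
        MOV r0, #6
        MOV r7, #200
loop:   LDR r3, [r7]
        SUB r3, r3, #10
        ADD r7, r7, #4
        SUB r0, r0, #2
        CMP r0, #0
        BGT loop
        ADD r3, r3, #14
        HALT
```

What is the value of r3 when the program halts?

17

after MOV r3, #3: r3=3
after MOV r0, #6: r0=6
after MOV r7, #200: r7=200
after LDR r3, [r7]: r3=M[200]=-3
after SUB r3, r3, #10: r3=(-3)-10=-13
after ADD r7, r7, #4: r7=200+4=204
after SUB r0, r0, #2: r0=6-2=4
CMP r0, #0  (cmp 4,0)
BGT loop: taken
after LDR r3, [r7]: r3=M[204]=5
after SUB r3, r3, #10: r3=5-10=-5
after ADD r7, r7, #4: r7=204+4=208
after SUB r0, r0, #2: r0=4-2=2
CMP r0, #0  (cmp 2,0)
BGT loop: taken
after LDR r3, [r7]: r3=M[208]=13
after SUB r3, r3, #10: r3=13-10=3
after ADD r7, r7, #4: r7=208+4=212
after SUB r0, r0, #2: r0=2-2=0
CMP r0, #0  (cmp 0,0)
BGT loop: not taken
after ADD r3, r3, #14: r3=3+14=17
halt.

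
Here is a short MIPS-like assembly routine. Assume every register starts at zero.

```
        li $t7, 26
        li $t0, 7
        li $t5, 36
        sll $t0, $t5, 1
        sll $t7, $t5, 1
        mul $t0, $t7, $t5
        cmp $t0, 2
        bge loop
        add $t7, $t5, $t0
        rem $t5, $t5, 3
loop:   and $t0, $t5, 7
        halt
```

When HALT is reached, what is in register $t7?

72

li $t7, 26 → $t7=26
li $t0, 7 → $t0=7
li $t5, 36 → $t5=36
sll $t0, $t5, 1 → $t0=36<<1=72
sll $t7, $t5, 1 → $t7=36<<1=72
mul $t0, $t7, $t5 → $t0=72*36=2592
cmp $t0, 2  (cmp 2592,2)
bge loop: taken
and $t0, $t5, 7 → $t0=36&7=4
halt.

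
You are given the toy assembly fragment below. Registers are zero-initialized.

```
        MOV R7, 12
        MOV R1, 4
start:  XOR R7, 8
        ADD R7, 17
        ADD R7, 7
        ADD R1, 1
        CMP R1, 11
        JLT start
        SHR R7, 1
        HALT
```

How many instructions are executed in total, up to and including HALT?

R7=12
R1=4
R7=12^8=4
R7=4+17=21
R7=21+7=28
R1=4+1=5
CMP R1, 11  (cmp 5,11)
JLT start: taken
R7=28^8=20
R7=20+17=37
R7=37+7=44
R1=5+1=6
CMP R1, 11  (cmp 6,11)
JLT start: taken
R7=44^8=36
R7=36+17=53
R7=53+7=60
R1=6+1=7
CMP R1, 11  (cmp 7,11)
JLT start: taken
R7=60^8=52
R7=52+17=69
R7=69+7=76
R1=7+1=8
CMP R1, 11  (cmp 8,11)
JLT start: taken
R7=76^8=68
R7=68+17=85
R7=85+7=92
R1=8+1=9
CMP R1, 11  (cmp 9,11)
JLT start: taken
R7=92^8=84
R7=84+17=101
R7=101+7=108
R1=9+1=10
CMP R1, 11  (cmp 10,11)
JLT start: taken
R7=108^8=100
R7=100+17=117
R7=117+7=124
R1=10+1=11
CMP R1, 11  (cmp 11,11)
JLT start: not taken
R7=124>>1=62
halt.
Total executed instructions: 46.

46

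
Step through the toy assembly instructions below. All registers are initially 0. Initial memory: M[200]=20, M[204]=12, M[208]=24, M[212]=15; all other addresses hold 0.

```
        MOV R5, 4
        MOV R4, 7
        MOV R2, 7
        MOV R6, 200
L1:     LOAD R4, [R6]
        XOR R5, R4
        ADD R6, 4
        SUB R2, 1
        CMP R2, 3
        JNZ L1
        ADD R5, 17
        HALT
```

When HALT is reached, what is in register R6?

MOV R5, 4 → R5=4
MOV R4, 7 → R4=7
MOV R2, 7 → R2=7
MOV R6, 200 → R6=200
LOAD R4, [R6] → R4=M[200]=20
XOR R5, R4 → R5=4^20=16
ADD R6, 4 → R6=200+4=204
SUB R2, 1 → R2=7-1=6
CMP R2, 3  (cmp 6,3)
JNZ L1: taken
LOAD R4, [R6] → R4=M[204]=12
XOR R5, R4 → R5=16^12=28
ADD R6, 4 → R6=204+4=208
SUB R2, 1 → R2=6-1=5
CMP R2, 3  (cmp 5,3)
JNZ L1: taken
LOAD R4, [R6] → R4=M[208]=24
XOR R5, R4 → R5=28^24=4
ADD R6, 4 → R6=208+4=212
SUB R2, 1 → R2=5-1=4
CMP R2, 3  (cmp 4,3)
JNZ L1: taken
LOAD R4, [R6] → R4=M[212]=15
XOR R5, R4 → R5=4^15=11
ADD R6, 4 → R6=212+4=216
SUB R2, 1 → R2=4-1=3
CMP R2, 3  (cmp 3,3)
JNZ L1: not taken
ADD R5, 17 → R5=11+17=28
halt.

216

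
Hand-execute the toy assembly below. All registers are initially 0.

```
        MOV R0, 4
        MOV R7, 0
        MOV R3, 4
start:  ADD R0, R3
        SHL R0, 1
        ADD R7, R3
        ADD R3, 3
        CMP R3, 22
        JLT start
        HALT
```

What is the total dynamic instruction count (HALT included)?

40

MOV R0, 4 → R0=4
MOV R7, 0 → R7=0
MOV R3, 4 → R3=4
ADD R0, R3 → R0=4+4=8
SHL R0, 1 → R0=8<<1=16
ADD R7, R3 → R7=0+4=4
ADD R3, 3 → R3=4+3=7
CMP R3, 22  (cmp 7,22)
JLT start: taken
ADD R0, R3 → R0=16+7=23
SHL R0, 1 → R0=23<<1=46
ADD R7, R3 → R7=4+7=11
ADD R3, 3 → R3=7+3=10
CMP R3, 22  (cmp 10,22)
JLT start: taken
ADD R0, R3 → R0=46+10=56
SHL R0, 1 → R0=56<<1=112
ADD R7, R3 → R7=11+10=21
ADD R3, 3 → R3=10+3=13
CMP R3, 22  (cmp 13,22)
JLT start: taken
ADD R0, R3 → R0=112+13=125
SHL R0, 1 → R0=125<<1=250
ADD R7, R3 → R7=21+13=34
ADD R3, 3 → R3=13+3=16
CMP R3, 22  (cmp 16,22)
JLT start: taken
ADD R0, R3 → R0=250+16=266
SHL R0, 1 → R0=266<<1=532
ADD R7, R3 → R7=34+16=50
ADD R3, 3 → R3=16+3=19
CMP R3, 22  (cmp 19,22)
JLT start: taken
ADD R0, R3 → R0=532+19=551
SHL R0, 1 → R0=551<<1=1102
ADD R7, R3 → R7=50+19=69
ADD R3, 3 → R3=19+3=22
CMP R3, 22  (cmp 22,22)
JLT start: not taken
halt.
Total executed instructions: 40.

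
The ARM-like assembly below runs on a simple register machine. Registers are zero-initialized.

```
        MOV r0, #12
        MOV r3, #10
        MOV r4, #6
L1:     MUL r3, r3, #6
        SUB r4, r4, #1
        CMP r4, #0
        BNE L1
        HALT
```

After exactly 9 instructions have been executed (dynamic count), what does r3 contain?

MOV r0, #12 → r0=12
MOV r3, #10 → r3=10
MOV r4, #6 → r4=6
MUL r3, r3, #6 → r3=10*6=60
SUB r4, r4, #1 → r4=6-1=5
CMP r4, #0  (cmp 5,0)
BNE L1: taken
MUL r3, r3, #6 → r3=60*6=360
SUB r4, r4, #1 → r4=5-1=4
After step 9: r3 = 360.

360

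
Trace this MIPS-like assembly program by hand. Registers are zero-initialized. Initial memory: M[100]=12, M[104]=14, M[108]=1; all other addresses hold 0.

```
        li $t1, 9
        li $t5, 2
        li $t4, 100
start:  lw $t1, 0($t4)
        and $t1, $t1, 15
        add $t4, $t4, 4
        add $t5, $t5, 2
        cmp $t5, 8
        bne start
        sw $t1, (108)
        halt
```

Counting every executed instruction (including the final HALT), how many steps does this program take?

$t1=9
$t5=2
$t4=100
$t1=M[100]=12
$t1=12&15=12
$t4=100+4=104
$t5=2+2=4
cmp $t5, 8  (cmp 4,8)
bne start: taken
$t1=M[104]=14
$t1=14&15=14
$t4=104+4=108
$t5=4+2=6
cmp $t5, 8  (cmp 6,8)
bne start: taken
$t1=M[108]=1
$t1=1&15=1
$t4=108+4=112
$t5=6+2=8
cmp $t5, 8  (cmp 8,8)
bne start: not taken
sw $t1, (108) → M[108]=1
halt.
Total executed instructions: 23.

23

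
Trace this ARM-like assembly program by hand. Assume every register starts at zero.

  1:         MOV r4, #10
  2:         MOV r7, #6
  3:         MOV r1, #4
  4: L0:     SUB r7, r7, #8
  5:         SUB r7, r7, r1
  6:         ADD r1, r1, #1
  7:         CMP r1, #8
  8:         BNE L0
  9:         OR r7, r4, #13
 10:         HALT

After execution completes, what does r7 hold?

r4=10
r7=6
r1=4
r7=6-8=-2
r7=(-2)-4=-6
r1=4+1=5
CMP r1, #8  (cmp 5,8)
BNE L0: taken
r7=(-6)-8=-14
r7=(-14)-5=-19
r1=5+1=6
CMP r1, #8  (cmp 6,8)
BNE L0: taken
r7=(-19)-8=-27
r7=(-27)-6=-33
r1=6+1=7
CMP r1, #8  (cmp 7,8)
BNE L0: taken
r7=(-33)-8=-41
r7=(-41)-7=-48
r1=7+1=8
CMP r1, #8  (cmp 8,8)
BNE L0: not taken
r7=10|13=15
halt.

15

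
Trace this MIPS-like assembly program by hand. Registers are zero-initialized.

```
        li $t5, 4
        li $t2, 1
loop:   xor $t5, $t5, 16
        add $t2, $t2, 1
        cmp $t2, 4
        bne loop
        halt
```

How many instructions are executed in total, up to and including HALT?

$t5=4
$t2=1
$t5=4^16=20
$t2=1+1=2
cmp $t2, 4  (cmp 2,4)
bne loop: taken
$t5=20^16=4
$t2=2+1=3
cmp $t2, 4  (cmp 3,4)
bne loop: taken
$t5=4^16=20
$t2=3+1=4
cmp $t2, 4  (cmp 4,4)
bne loop: not taken
halt.
Total executed instructions: 15.

15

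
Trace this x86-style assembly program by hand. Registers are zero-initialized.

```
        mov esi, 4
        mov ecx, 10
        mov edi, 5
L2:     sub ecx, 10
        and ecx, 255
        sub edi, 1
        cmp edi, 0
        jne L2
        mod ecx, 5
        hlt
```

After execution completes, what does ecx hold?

1

esi=4
ecx=10
edi=5
ecx=10-10=0
ecx=0&255=0
edi=5-1=4
cmp edi, 0  (cmp 4,0)
jne L2: taken
ecx=0-10=-10
ecx=(-10)&255=246
edi=4-1=3
cmp edi, 0  (cmp 3,0)
jne L2: taken
ecx=246-10=236
ecx=236&255=236
edi=3-1=2
cmp edi, 0  (cmp 2,0)
jne L2: taken
ecx=236-10=226
ecx=226&255=226
edi=2-1=1
cmp edi, 0  (cmp 1,0)
jne L2: taken
ecx=226-10=216
ecx=216&255=216
edi=1-1=0
cmp edi, 0  (cmp 0,0)
jne L2: not taken
ecx=216%5=1
halt.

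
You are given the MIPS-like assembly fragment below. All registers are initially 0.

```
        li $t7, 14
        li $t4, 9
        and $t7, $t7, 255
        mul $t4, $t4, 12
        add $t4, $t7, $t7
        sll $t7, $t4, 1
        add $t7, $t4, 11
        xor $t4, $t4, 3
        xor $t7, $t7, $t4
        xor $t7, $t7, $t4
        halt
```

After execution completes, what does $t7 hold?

after li $t7, 14: $t7=14
after li $t4, 9: $t4=9
after and $t7, $t7, 255: $t7=14&255=14
after mul $t4, $t4, 12: $t4=9*12=108
after add $t4, $t7, $t7: $t4=14+14=28
after sll $t7, $t4, 1: $t7=28<<1=56
after add $t7, $t4, 11: $t7=28+11=39
after xor $t4, $t4, 3: $t4=28^3=31
after xor $t7, $t7, $t4: $t7=39^31=56
after xor $t7, $t7, $t4: $t7=56^31=39
halt.

39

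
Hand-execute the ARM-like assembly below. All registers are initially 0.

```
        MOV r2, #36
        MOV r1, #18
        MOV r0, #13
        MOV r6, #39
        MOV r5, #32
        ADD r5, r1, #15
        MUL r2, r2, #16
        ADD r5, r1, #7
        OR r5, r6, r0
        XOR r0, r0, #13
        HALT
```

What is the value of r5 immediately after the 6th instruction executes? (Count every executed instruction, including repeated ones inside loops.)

33

after MOV r2, #36: r2=36
after MOV r1, #18: r1=18
after MOV r0, #13: r0=13
after MOV r6, #39: r6=39
after MOV r5, #32: r5=32
after ADD r5, r1, #15: r5=18+15=33
After step 6: r5 = 33.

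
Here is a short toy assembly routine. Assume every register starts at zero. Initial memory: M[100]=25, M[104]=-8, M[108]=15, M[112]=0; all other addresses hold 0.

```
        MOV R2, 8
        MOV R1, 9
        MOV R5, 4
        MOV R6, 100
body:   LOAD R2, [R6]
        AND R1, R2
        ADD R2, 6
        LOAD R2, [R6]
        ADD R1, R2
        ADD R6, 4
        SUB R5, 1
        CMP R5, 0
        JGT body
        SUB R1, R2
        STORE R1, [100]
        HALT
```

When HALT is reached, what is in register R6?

116

after MOV R2, 8: R2=8
after MOV R1, 9: R1=9
after MOV R5, 4: R5=4
after MOV R6, 100: R6=100
after LOAD R2, [R6]: R2=M[100]=25
after AND R1, R2: R1=9&25=9
after ADD R2, 6: R2=25+6=31
after LOAD R2, [R6]: R2=M[100]=25
after ADD R1, R2: R1=9+25=34
after ADD R6, 4: R6=100+4=104
after SUB R5, 1: R5=4-1=3
CMP R5, 0  (cmp 3,0)
JGT body: taken
after LOAD R2, [R6]: R2=M[104]=-8
after AND R1, R2: R1=34&(-8)=32
after ADD R2, 6: R2=(-8)+6=-2
after LOAD R2, [R6]: R2=M[104]=-8
after ADD R1, R2: R1=32+(-8)=24
after ADD R6, 4: R6=104+4=108
after SUB R5, 1: R5=3-1=2
CMP R5, 0  (cmp 2,0)
JGT body: taken
after LOAD R2, [R6]: R2=M[108]=15
after AND R1, R2: R1=24&15=8
after ADD R2, 6: R2=15+6=21
after LOAD R2, [R6]: R2=M[108]=15
after ADD R1, R2: R1=8+15=23
after ADD R6, 4: R6=108+4=112
after SUB R5, 1: R5=2-1=1
CMP R5, 0  (cmp 1,0)
JGT body: taken
after LOAD R2, [R6]: R2=M[112]=0
after AND R1, R2: R1=23&0=0
after ADD R2, 6: R2=0+6=6
after LOAD R2, [R6]: R2=M[112]=0
after ADD R1, R2: R1=0+0=0
after ADD R6, 4: R6=112+4=116
after SUB R5, 1: R5=1-1=0
CMP R5, 0  (cmp 0,0)
JGT body: not taken
after SUB R1, R2: R1=0-0=0
STORE R1, [100] → M[100]=0
halt.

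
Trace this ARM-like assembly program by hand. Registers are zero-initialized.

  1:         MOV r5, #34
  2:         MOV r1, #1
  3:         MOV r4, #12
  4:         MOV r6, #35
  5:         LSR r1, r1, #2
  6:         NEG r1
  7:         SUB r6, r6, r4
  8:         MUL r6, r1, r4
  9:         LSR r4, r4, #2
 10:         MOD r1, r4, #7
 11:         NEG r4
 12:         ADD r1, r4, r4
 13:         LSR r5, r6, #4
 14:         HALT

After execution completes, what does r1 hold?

-6

r5=34
r1=1
r4=12
r6=35
r1=1>>2=0
r1=-(0)=0
r6=35-12=23
r6=0*12=0
r4=12>>2=3
r1=3%7=3
r4=-(3)=-3
r1=(-3)+(-3)=-6
r5=0>>4=0
halt.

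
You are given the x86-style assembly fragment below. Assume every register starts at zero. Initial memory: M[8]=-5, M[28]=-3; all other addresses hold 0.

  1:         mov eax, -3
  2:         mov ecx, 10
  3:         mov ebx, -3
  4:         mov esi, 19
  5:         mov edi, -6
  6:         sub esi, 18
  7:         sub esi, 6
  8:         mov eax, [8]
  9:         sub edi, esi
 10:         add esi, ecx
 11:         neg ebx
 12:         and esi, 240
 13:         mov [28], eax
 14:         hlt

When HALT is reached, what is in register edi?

after mov eax, -3: eax=-3
after mov ecx, 10: ecx=10
after mov ebx, -3: ebx=-3
after mov esi, 19: esi=19
after mov edi, -6: edi=-6
after sub esi, 18: esi=19-18=1
after sub esi, 6: esi=1-6=-5
after mov eax, [8]: eax=M[8]=-5
after sub edi, esi: edi=(-6)-(-5)=-1
after add esi, ecx: esi=(-5)+10=5
after neg ebx: ebx=-(-3)=3
after and esi, 240: esi=5&240=0
mov [28], eax → M[28]=-5
halt.

-1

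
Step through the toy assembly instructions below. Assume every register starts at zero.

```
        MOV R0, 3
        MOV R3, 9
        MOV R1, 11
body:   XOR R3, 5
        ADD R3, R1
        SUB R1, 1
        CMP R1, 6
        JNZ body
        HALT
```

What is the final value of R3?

after MOV R0, 3: R0=3
after MOV R3, 9: R3=9
after MOV R1, 11: R1=11
after XOR R3, 5: R3=9^5=12
after ADD R3, R1: R3=12+11=23
after SUB R1, 1: R1=11-1=10
CMP R1, 6  (cmp 10,6)
JNZ body: taken
after XOR R3, 5: R3=23^5=18
after ADD R3, R1: R3=18+10=28
after SUB R1, 1: R1=10-1=9
CMP R1, 6  (cmp 9,6)
JNZ body: taken
after XOR R3, 5: R3=28^5=25
after ADD R3, R1: R3=25+9=34
after SUB R1, 1: R1=9-1=8
CMP R1, 6  (cmp 8,6)
JNZ body: taken
after XOR R3, 5: R3=34^5=39
after ADD R3, R1: R3=39+8=47
after SUB R1, 1: R1=8-1=7
CMP R1, 6  (cmp 7,6)
JNZ body: taken
after XOR R3, 5: R3=47^5=42
after ADD R3, R1: R3=42+7=49
after SUB R1, 1: R1=7-1=6
CMP R1, 6  (cmp 6,6)
JNZ body: not taken
halt.

49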